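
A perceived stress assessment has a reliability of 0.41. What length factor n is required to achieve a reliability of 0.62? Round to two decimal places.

2.35

n = 0.62 × (1 − 0.41) / [ 0.41 × (1 − 0.62) ]
  = 0.3658 / 0.1558 = 2.3479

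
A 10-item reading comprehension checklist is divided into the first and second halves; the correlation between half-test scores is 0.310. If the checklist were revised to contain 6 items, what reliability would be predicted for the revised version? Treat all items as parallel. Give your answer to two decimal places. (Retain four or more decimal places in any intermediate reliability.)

0.35

Spearman-Brown correction (n = 2): r_full = 2·0.310/(1 + 0.310) = 0.4733
Length factor from 10 to 6 items: n = 6/10 = 0.6000
r_new = n·r_full / (1 + (n − 1)·r_full) = 0.2840 / 0.8107 ≈ 0.3503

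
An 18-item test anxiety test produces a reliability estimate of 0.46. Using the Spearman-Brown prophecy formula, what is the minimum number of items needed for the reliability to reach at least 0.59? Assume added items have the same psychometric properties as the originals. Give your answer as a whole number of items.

31

Rearranging the Spearman-Brown formula for n,
n = r_target (1 − r_old) / [ r_old (1 − r_target) ]
n = [0.59 × 0.54] / [0.46 × 0.41]
n = 0.3186 / 0.1886 ≈ 1.6893
So the test needs 1.6893 × 18 ≈ 30.41 items; rounding up, 31.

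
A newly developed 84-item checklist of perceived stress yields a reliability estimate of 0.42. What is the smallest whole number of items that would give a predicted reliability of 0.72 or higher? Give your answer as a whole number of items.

Invert Spearman-Brown to solve for n:
n = r_target (1 − r_old) / [ r_old (1 − r_target) ]
n = 0.72(1 − 0.42) / [0.42(1 − 0.72)]
n = 0.4176 / 0.1176 ≈ 3.5510
So the test needs 3.5510 × 84 ≈ 298.28 items; rounding up, 299.

299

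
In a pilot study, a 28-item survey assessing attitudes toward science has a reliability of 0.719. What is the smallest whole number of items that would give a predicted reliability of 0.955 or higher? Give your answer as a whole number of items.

n = [0.955 × 0.281] / [0.719 × 0.045]
  = 0.268355 / 0.032355 = 8.2941
Items needed = n × 28 = 8.2941 × 28 ≈ 232.23 → round up to 233

233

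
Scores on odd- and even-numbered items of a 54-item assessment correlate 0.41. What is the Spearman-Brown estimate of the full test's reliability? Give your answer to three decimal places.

0.582

r_full = 2(0.41) / (1 + 0.41)
r_full = 0.8200 / 1.4100 ≈ 0.5816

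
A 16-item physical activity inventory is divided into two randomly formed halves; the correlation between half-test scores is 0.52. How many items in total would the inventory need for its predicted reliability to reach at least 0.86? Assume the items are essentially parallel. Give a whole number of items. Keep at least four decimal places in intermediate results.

r_full = 2(0.52)/(1 + 0.52) = 0.6842
n = r_tgt(1 − r_full) / [r_full(1 − r_tgt)] = 0.86 × 0.3158 / (0.6842 × 0.14) ≈ 2.8353
Required items = 2.8353 × 16 = 45.36, so 46 items.

46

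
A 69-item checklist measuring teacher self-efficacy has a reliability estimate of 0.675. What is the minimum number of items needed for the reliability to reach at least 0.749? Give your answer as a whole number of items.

n = [0.749 × 0.325] / [0.675 × 0.251]
  = 0.243425 / 0.169425 = 1.4368
1.4368 × 69 = 99.14 → 100 items

100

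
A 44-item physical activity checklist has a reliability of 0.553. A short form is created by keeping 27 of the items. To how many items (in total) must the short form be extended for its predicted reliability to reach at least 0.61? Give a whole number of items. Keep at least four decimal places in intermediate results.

56

Short-form reliability: n = 27/44 = 0.6136; r_27 = n·r/(1+(n−1)r) ≈ 0.4315
Then solve for n' with r_old = 0.4315, r_target = 0.61: n' = 0.61(1 − 0.4315)/[0.4315(1 − 0.61)] = 2.0607
Items = 2.0607 × 27 ≈ 55.64 → 56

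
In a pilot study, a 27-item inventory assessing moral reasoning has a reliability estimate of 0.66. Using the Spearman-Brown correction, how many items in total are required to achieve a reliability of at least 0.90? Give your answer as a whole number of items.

126

Rearranging the Spearman-Brown formula for n,
n = r_target (1 − r_old) / [ r_old (1 − r_target) ]
n = [0.90 × 0.34] / [0.66 × 0.10]
  = 0.3060 / 0.0660 = 4.6364
So the test needs 4.6364 × 27 ≈ 125.18 items; rounding up, 126.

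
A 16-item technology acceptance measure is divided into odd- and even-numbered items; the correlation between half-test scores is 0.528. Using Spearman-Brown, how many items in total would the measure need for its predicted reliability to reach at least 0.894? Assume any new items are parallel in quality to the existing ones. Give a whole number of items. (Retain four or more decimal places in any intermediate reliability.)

61

Corrected full-test reliability: r_full = 2 × 0.528 / (1 + 0.528) ≈ 0.6911
n = r_tgt(1 − r_full) / [r_full(1 − r_tgt)] = 0.894 × 0.3089 / (0.6911 × 0.106) ≈ 3.7697
Items = 3.7697 × 16 ≈ 60.32 → 61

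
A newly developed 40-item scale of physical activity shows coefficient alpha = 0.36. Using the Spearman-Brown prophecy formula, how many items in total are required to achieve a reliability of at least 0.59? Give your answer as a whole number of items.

103

n = 0.59 × (1 − 0.36) / [ 0.36 × (1 − 0.59) ]
  = 0.3776 / 0.1476 = 2.5583
Items needed = n × 40 = 2.5583 × 40 ≈ 102.33 → round up to 103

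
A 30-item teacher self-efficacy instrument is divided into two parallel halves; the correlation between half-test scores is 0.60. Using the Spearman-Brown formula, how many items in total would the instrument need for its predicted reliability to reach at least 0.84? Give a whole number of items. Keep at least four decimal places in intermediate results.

53

r_full = 2(0.60)/(1 + 0.60) = 0.7500
Solve Spearman-Brown for n: n = 0.84(1 − 0.7500) / [0.7500(1 − 0.84)] = 1.7500
Items = 1.7500 × 30 ≈ 52.50 → 53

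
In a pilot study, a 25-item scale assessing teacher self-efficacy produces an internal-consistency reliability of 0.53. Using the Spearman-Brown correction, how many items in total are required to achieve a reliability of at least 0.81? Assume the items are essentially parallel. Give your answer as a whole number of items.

n = [0.81 × 0.47] / [0.53 × 0.19]
n = 0.3807 / 0.1007 ≈ 3.7805
Items needed = n × 25 = 3.7805 × 25 ≈ 94.51 → round up to 95

95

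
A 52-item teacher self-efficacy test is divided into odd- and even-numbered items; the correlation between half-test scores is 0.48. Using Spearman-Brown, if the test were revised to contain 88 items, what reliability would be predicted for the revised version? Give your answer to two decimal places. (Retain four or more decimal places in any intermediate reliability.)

First correct the split-half correlation to full-test reliability: r_full = 2 × 0.48 / (1 + 0.48) ≈ 0.6486
Length factor from 52 to 88 items: n = 88/52 = 1.6923
r_new = n·r_full / (1 + (n − 1)·r_full) = 1.0976 / 1.4490 ≈ 0.7575

0.76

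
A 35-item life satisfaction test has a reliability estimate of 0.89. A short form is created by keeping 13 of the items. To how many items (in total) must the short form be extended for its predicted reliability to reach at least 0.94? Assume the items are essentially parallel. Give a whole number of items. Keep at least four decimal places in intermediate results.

Short-form reliability: n = 13/35 = 0.3714; r_13 = n·r/(1+(n−1)r) ≈ 0.7503
Then solve for n' with r_old = 0.7503, r_target = 0.94: n' = 0.94(1 − 0.7503)/[0.7503(1 − 0.94)] = 5.2139
Items = 5.2139 × 13 ≈ 67.78 → 68

68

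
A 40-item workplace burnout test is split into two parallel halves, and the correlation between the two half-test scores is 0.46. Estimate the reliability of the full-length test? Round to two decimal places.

Each half is half the length of the full test, so the full test is n = 2 times a half.
r_full = 2r_hh / (1 + r_hh) = 2 × 0.46 / (1 + 0.46)
r_full = 0.9200 / 1.4600 ≈ 0.6301

0.63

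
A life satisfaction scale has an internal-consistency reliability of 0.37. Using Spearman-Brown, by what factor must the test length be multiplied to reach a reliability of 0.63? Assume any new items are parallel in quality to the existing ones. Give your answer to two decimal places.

Rearranging the Spearman-Brown formula for n,
n = r_target (1 − r_old) / [ r_old (1 − r_target) ]
n = 0.63(1 − 0.37) / [0.37(1 − 0.63)]
n = 0.3969 / 0.1369 ≈ 2.8992

2.90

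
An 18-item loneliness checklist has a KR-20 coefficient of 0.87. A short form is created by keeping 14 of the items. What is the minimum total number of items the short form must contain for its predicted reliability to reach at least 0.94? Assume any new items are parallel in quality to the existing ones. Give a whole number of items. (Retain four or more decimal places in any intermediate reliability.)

First, r for the 14-item form: n = 14/18 = 0.7778, so r_14 = 0.7778·0.87/(1 + (0.7778 − 1)·0.87) = 0.8388
Length factor from the short form to reach 0.94: n' = 0.94(1 − 0.8388) / [0.8388(1 − 0.94)] ≈ 3.0108
Total items = 3.0108 × 14 = 42.15, rounded up to 43.

43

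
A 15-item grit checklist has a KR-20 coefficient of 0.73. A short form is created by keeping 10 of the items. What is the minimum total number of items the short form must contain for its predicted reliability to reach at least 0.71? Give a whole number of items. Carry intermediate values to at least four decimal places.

14

First, r for the 10-item form: n = 10/15 = 0.6667, so r_10 = 0.6667·0.73/(1 + (0.6667 − 1)·0.73) = 0.6432
Length factor from the short form to reach 0.71: n' = 0.71(1 − 0.6432) / [0.6432(1 − 0.71)] ≈ 1.3581
Items = 1.3581 × 10 ≈ 13.58 → 14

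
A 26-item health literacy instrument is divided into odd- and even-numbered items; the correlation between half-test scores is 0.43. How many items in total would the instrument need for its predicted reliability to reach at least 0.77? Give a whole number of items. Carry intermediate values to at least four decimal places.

58

Corrected full-test reliability: r_full = 2 × 0.43 / (1 + 0.43) ≈ 0.6014
n = r_tgt(1 − r_full) / [r_full(1 − r_tgt)] = 0.77 × 0.3986 / (0.6014 × 0.23) ≈ 2.2189
Required items = 2.2189 × 26 = 57.69, so 58 items.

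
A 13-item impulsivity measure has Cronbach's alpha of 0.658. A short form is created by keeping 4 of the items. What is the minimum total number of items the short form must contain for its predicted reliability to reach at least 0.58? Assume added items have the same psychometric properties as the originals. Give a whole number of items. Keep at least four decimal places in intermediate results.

10

Short-form reliability: n = 4/13 = 0.3077; r_4 = n·r/(1+(n−1)r) ≈ 0.3719
Length factor from the short form to reach 0.58: n' = 0.58(1 − 0.3719) / [0.3719(1 − 0.58)] ≈ 2.3323
Total items = 2.3323 × 4 = 9.33, rounded up to 10.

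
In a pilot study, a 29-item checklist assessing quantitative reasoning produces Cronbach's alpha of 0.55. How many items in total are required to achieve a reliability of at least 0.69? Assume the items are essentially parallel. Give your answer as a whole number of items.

53

n = [0.69 × 0.45] / [0.55 × 0.31]
n = 0.3105 / 0.1705 ≈ 1.8211
Items needed = n × 29 = 1.8211 × 29 ≈ 52.81 → round up to 53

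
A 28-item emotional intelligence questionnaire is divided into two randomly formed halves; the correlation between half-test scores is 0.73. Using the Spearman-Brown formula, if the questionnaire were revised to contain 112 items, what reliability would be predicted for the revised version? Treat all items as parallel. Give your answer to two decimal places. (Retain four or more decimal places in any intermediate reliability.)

First correct the split-half correlation to full-test reliability: r_full = 2 × 0.73 / (1 + 0.73) ≈ 0.8439
Length factor from 28 to 112 items: n = 112/28 = 4.0000
r_new = n·r_full / (1 + (n − 1)·r_full) = 3.3756 / 3.5317 ≈ 0.9558

0.96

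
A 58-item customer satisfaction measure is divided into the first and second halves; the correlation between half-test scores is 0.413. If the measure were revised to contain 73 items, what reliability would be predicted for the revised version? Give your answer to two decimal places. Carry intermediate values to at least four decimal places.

Full-test reliability from the split-half r: r_full = 2(0.413)/(1 + 0.413) = 0.5846
Then adjust to 73 items: n = 73/58 = 1.2586
r_new = n·r_full / (1 + (n − 1)·r_full) = 0.7358 / 1.1512 ≈ 0.6392

0.64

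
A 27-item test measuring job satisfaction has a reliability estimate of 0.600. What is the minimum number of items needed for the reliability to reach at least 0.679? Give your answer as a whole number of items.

39

n = 0.679 × (1 − 0.600) / [ 0.600 × (1 − 0.679) ]
  = 0.271600 / 0.192600 = 1.4102
Items needed = n × 27 = 1.4102 × 27 ≈ 38.08 → round up to 39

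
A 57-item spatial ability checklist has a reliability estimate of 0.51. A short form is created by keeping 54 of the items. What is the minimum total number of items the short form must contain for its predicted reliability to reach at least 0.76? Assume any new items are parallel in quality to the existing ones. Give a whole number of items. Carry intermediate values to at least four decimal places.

174

First, r for the 54-item form: n = 54/57 = 0.9474, so r_54 = 0.9474·0.51/(1 + (0.9474 − 1)·0.51) = 0.4965
Then solve for n' with r_old = 0.4965, r_target = 0.76: n' = 0.76(1 − 0.4965)/[0.4965(1 − 0.76)] = 3.2113
Items = 3.2113 × 54 ≈ 173.41 → 174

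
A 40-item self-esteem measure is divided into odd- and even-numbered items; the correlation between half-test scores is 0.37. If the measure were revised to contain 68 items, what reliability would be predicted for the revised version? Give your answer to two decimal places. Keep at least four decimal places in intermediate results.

Spearman-Brown correction (n = 2): r_full = 2·0.37/(1 + 0.37) = 0.5401
Length factor from 40 to 68 items: n = 68/40 = 1.7000
r_new = n·r_full / (1 + (n − 1)·r_full) = 0.9182 / 1.3781 ≈ 0.6663

0.67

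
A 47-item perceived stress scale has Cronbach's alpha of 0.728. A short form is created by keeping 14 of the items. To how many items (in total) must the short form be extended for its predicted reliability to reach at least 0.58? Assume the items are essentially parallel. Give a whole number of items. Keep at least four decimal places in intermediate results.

25

First, r for the 14-item form: n = 14/47 = 0.2979, so r_14 = 0.2979·0.728/(1 + (0.2979 − 1)·0.728) = 0.4436
Then solve for n' with r_old = 0.4436, r_target = 0.58: n' = 0.58(1 − 0.4436)/[0.4436(1 − 0.58)] = 1.7321
Items = 1.7321 × 14 ≈ 24.25 → 25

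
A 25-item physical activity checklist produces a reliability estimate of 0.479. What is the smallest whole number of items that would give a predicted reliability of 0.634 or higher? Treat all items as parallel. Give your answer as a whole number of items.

Rearranging the Spearman-Brown formula for n,
n = r_target (1 − r_old) / [ r_old (1 − r_target) ]
n = 0.634(1 − 0.479) / [0.479(1 − 0.634)]
  = 0.330314 / 0.175314 = 1.8841
1.8841 × 25 = 47.10 → 48 items

48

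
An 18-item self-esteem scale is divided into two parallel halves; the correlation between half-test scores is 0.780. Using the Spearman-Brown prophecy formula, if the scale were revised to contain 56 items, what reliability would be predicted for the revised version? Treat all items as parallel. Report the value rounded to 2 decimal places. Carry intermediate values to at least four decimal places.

First correct the split-half correlation to full-test reliability: r_full = 2 × 0.780 / (1 + 0.780) ≈ 0.8764
Then adjust to 56 items: n = 56/18 = 3.1111
r_new = n·r_full / (1 + (n − 1)·r_full) = 2.7266 / 2.8502 ≈ 0.9566

0.96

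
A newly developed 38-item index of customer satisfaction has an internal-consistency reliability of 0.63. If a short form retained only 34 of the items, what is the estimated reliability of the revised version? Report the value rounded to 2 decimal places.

0.60

The new length is 34/38 = 0.8947 times the old.
Apply the Spearman-Brown prophecy formula, r' = nr / [1 + (n − 1)r]:
r_new = (0.8947 × 0.63) / (1 + (0.8947 − 1) × 0.63)
r_new = 0.5637 / 0.9337 ≈ 0.6037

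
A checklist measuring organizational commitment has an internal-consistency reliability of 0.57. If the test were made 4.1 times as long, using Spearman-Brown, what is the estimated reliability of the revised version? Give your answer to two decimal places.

0.84

r_new = (4.1 × 0.57) / (1 + (4.1 − 1) × 0.57)
r_new = 2.3370 / 2.7670 ≈ 0.8446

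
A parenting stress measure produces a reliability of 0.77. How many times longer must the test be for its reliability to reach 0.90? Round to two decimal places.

2.69

Invert Spearman-Brown to solve for n:
n = r_target (1 − r_old) / [ r_old (1 − r_target) ]
n = 0.90(1 − 0.77) / [0.77(1 − 0.90)]
n = 0.2070 / 0.0770 ≈ 2.6883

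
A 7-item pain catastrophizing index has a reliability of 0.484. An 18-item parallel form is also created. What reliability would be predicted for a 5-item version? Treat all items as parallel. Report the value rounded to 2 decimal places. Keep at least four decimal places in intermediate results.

Only the ratio of lengths matters: n = 5/7 = 0.7143
r_{5} = n·r / (1 + (n − 1)·r) = 0.3457 / 0.8617 ≈ 0.4012

0.40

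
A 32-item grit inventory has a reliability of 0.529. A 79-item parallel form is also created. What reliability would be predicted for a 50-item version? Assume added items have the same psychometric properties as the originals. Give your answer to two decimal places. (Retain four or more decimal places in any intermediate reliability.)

0.64

Only the ratio of lengths matters: n = 50/32 = 1.5625
r_{50} = n·r / (1 + (n − 1)·r) = 0.8266 / 1.2976 ≈ 0.6370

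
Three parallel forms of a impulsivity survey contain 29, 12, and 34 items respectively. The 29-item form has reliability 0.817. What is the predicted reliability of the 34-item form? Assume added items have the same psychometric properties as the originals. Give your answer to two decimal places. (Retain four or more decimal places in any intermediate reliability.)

The 12-item form is not needed; work directly from the 29-item form with n = 34/29 = 1.1724.
r_{34} = n·r / (1 + (n − 1)·r) = 0.9579 / 1.1409 ≈ 0.8396

0.84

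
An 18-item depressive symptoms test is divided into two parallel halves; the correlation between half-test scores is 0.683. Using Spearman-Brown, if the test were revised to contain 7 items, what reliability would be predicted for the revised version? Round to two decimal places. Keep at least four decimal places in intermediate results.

0.63

Full-test reliability from the split-half r: r_full = 2(0.683)/(1 + 0.683) = 0.8116
Then adjust to 7 items: n = 7/18 = 0.3889
r_new = n·r_full / (1 + (n − 1)·r_full) = 0.3156 / 0.5040 ≈ 0.6262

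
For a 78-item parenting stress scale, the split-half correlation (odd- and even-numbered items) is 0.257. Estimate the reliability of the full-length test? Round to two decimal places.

0.41

Apply the Spearman-Brown correction with n = 2:
r_full = 2r_hh / (1 + r_hh) = 2 × 0.257 / (1 + 0.257)
r_full = 0.5140 / 1.2570 ≈ 0.4089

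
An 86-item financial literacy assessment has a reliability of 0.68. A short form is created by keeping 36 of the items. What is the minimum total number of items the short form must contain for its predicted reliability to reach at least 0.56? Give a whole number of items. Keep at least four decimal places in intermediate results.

Short-form reliability: n = 36/86 = 0.4186; r_36 = n·r/(1+(n−1)r) ≈ 0.4708
Then solve for n' with r_old = 0.4708, r_target = 0.56: n' = 0.56(1 − 0.4708)/[0.4708(1 − 0.56)] = 1.4306
Items = 1.4306 × 36 ≈ 51.50 → 52

52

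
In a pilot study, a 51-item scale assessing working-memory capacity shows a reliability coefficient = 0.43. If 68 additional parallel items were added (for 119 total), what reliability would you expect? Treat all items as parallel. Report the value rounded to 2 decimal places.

The new length is 119/51 = 2.3333 times the old.
r_new = 2.3333·0.43 / [1 + (2.3333 − 1)·0.43]
r_new = 1.0033 / 1.5733 ≈ 0.6377

0.64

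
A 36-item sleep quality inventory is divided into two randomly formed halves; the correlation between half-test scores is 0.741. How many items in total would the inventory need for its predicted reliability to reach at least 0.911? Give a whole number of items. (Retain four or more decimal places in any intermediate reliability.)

65

Corrected full-test reliability: r_full = 2 × 0.741 / (1 + 0.741) ≈ 0.8512
n = r_tgt(1 − r_full) / [r_full(1 − r_tgt)] = 0.911 × 0.1488 / (0.8512 × 0.089) ≈ 1.7894
Required items = 1.7894 × 36 = 64.42, so 65 items.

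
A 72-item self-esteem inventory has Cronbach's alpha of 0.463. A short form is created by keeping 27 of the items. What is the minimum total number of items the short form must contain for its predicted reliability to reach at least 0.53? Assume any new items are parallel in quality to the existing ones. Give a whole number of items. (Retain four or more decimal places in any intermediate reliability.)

Short-form reliability: n = 27/72 = 0.3750; r_27 = n·r/(1+(n−1)r) ≈ 0.2443
Then solve for n' with r_old = 0.2443, r_target = 0.53: n' = 0.53(1 − 0.2443)/[0.2443(1 − 0.53)] = 3.4882
Total items = 3.4882 × 27 = 94.18, rounded up to 95.

95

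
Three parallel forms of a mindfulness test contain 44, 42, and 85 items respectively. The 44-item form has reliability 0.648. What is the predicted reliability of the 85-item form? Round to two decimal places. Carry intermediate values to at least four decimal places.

0.78

The 42-item form is not needed; work directly from the 44-item form with n = 85/44 = 1.9318.
r_{85} = n·r / (1 + (n − 1)·r) = 1.2518 / 1.6038 ≈ 0.7805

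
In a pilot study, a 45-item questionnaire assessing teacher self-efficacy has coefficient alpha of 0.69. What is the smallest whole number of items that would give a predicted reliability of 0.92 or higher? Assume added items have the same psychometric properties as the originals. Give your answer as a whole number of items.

233

n = [0.92 × 0.31] / [0.69 × 0.08]
n = 0.2852 / 0.0552 ≈ 5.1667
Items needed = n × 45 = 5.1667 × 45 ≈ 232.50 → round up to 233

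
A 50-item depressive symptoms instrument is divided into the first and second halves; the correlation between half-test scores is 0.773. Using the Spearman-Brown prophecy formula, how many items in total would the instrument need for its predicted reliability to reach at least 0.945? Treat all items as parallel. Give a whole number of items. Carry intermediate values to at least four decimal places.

127

r_full = 2(0.773)/(1 + 0.773) = 0.8720
n = r_tgt(1 − r_full) / [r_full(1 − r_tgt)] = 0.945 × 0.1280 / (0.8720 × 0.055) ≈ 2.5221
Required items = 2.5221 × 50 = 126.11, so 127 items.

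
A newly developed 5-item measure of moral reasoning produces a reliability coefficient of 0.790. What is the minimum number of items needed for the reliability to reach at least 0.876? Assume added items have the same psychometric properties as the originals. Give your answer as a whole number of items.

10

Invert Spearman-Brown to solve for n:
n = r_target (1 − r_old) / [ r_old (1 − r_target) ]
n = [0.876 × 0.210] / [0.790 × 0.124]
n = 0.183960 / 0.097960 ≈ 1.8779
Items needed = n × 5 = 1.8779 × 5 ≈ 9.39 → round up to 10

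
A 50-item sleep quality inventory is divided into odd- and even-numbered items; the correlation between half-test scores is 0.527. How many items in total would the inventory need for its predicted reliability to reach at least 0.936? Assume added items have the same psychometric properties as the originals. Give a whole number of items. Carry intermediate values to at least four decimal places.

r_full = 2(0.527)/(1 + 0.527) = 0.6902
n = r_tgt(1 − r_full) / [r_full(1 − r_tgt)] = 0.936 × 0.3098 / (0.6902 × 0.064) ≈ 6.5645
Items = 6.5645 × 50 ≈ 328.22 → 329

329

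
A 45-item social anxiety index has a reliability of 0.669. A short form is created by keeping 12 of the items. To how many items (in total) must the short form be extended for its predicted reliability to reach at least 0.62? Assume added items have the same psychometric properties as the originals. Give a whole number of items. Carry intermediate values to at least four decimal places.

37

First, r for the 12-item form: n = 12/45 = 0.2667, so r_12 = 0.2667·0.669/(1 + (0.2667 − 1)·0.669) = 0.3502
Length factor from the short form to reach 0.62: n' = 0.62(1 − 0.3502) / [0.3502(1 − 0.62)] ≈ 3.0274
Total items = 3.0274 × 12 = 36.33, rounded up to 37.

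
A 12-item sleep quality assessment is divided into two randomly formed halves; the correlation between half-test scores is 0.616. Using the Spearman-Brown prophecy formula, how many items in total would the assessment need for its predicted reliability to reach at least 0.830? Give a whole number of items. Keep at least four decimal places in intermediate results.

19

Corrected full-test reliability: r_full = 2 × 0.616 / (1 + 0.616) ≈ 0.7624
Solve Spearman-Brown for n: n = 0.830(1 − 0.7624) / [0.7624(1 − 0.830)] = 1.5216
Required items = 1.5216 × 12 = 18.26, so 19 items.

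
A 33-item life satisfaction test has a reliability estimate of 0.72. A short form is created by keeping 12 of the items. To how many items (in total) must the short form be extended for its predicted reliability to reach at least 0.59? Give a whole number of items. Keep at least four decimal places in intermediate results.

19

First, r for the 12-item form: n = 12/33 = 0.3636, so r_12 = 0.3636·0.72/(1 + (0.3636 − 1)·0.72) = 0.4832
Then solve for n' with r_old = 0.4832, r_target = 0.59: n' = 0.59(1 − 0.4832)/[0.4832(1 − 0.59)] = 1.5391
Items = 1.5391 × 12 ≈ 18.47 → 19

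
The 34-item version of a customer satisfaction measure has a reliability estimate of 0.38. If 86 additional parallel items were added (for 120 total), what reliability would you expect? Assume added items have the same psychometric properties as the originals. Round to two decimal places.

0.68

Length ratio n = 120/34 = 3.5294
By Spearman-Brown, r_new = n r / (1 + (n − 1) r).
r_new = 3.5294·0.38 / [1 + (3.5294 − 1)·0.38]
     = 1.3412 / 1.9612 = 0.6839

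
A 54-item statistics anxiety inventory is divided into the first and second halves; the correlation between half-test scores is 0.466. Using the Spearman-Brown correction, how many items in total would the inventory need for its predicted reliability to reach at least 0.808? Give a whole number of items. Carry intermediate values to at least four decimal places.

r_full = 2(0.466)/(1 + 0.466) = 0.6357
Solve Spearman-Brown for n: n = 0.808(1 − 0.6357) / [0.6357(1 − 0.808)] = 2.4117
Items = 2.4117 × 54 ≈ 130.23 → 131

131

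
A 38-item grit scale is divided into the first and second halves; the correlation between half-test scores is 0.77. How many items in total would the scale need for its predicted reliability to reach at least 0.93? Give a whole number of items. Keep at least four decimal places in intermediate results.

76

r_full = 2(0.77)/(1 + 0.77) = 0.8701
n = r_tgt(1 − r_full) / [r_full(1 − r_tgt)] = 0.93 × 0.1299 / (0.8701 × 0.07) ≈ 1.9835
Required items = 1.9835 × 38 = 75.37, so 76 items.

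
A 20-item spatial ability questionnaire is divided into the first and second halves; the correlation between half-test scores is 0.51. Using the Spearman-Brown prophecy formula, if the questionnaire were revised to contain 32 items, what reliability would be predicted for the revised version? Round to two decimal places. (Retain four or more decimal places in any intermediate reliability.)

First correct the split-half correlation to full-test reliability: r_full = 2 × 0.51 / (1 + 0.51) ≈ 0.6755
Length factor from 20 to 32 items: n = 32/20 = 1.6000
r_new = n·r_full / (1 + (n − 1)·r_full) = 1.0808 / 1.4053 ≈ 0.7691

0.77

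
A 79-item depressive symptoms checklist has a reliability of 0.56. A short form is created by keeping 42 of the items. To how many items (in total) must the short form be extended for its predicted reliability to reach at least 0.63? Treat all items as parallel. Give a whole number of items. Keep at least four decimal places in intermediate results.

Short-form reliability: n = 42/79 = 0.5316; r_42 = n·r/(1+(n−1)r) ≈ 0.4035
Then solve for n' with r_old = 0.4035, r_target = 0.63: n' = 0.63(1 − 0.4035)/[0.4035(1 − 0.63)] = 2.5171
Total items = 2.5171 × 42 = 105.72, rounded up to 106.

106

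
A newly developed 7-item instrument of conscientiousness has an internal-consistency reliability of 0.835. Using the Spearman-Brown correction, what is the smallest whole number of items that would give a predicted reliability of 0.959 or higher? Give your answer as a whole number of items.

Rearranging the Spearman-Brown formula for n,
n = r_target (1 − r_old) / [ r_old (1 − r_target) ]
n = 0.959(1 − 0.835) / [0.835(1 − 0.959)]
  = 0.158235 / 0.034235 = 4.6220
So the test needs 4.6220 × 7 ≈ 32.35 items; rounding up, 33.

33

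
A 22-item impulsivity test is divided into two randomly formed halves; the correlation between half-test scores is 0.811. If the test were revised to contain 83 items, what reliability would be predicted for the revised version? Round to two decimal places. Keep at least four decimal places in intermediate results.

Full-test reliability from the split-half r: r_full = 2(0.811)/(1 + 0.811) = 0.8956
Then adjust to 83 items: n = 83/22 = 3.7727
r_new = n·r_full / (1 + (n − 1)·r_full) = 3.3788 / 3.4832 ≈ 0.9700

0.97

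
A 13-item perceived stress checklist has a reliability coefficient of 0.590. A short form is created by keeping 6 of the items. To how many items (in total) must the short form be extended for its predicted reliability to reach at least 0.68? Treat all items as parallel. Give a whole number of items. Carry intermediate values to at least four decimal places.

Short-form reliability: n = 6/13 = 0.4615; r_6 = n·r/(1+(n−1)r) ≈ 0.3991
Then solve for n' with r_old = 0.3991, r_target = 0.68: n' = 0.68(1 − 0.3991)/[0.3991(1 − 0.68)] = 3.1995
Items = 3.1995 × 6 ≈ 19.20 → 20

20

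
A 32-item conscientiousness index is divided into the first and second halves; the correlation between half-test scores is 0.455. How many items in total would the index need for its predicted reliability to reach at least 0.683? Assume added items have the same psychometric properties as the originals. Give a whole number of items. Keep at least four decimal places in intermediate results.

42

r_full = 2(0.455)/(1 + 0.455) = 0.6254
n = r_tgt(1 − r_full) / [r_full(1 − r_tgt)] = 0.683 × 0.3746 / (0.6254 × 0.317) ≈ 1.2905
Items = 1.2905 × 32 ≈ 41.30 → 42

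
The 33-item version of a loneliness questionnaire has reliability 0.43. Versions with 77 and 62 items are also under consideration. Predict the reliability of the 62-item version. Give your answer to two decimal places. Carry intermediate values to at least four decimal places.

0.59

The 77-item form is not needed; work directly from the 33-item form with n = 62/33 = 1.8788.
r_{62} = n·r / (1 + (n − 1)·r) = 0.8079 / 1.3779 ≈ 0.5863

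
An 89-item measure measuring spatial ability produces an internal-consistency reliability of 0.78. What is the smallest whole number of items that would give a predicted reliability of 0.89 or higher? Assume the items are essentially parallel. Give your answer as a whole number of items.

Spearman-Brown solved for the length factor n:
n = r*(1 − r) / [ r (1 − r*) ]
n = 0.89 × (1 − 0.78) / [ 0.78 × (1 − 0.89) ]
  = 0.1958 / 0.0858 = 2.2821
Items needed = n × 89 = 2.2821 × 89 ≈ 203.11 → round up to 204

204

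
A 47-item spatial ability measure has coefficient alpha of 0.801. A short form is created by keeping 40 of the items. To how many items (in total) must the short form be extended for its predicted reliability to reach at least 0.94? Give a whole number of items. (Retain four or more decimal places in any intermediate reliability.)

Short-form reliability: n = 40/47 = 0.8511; r_40 = n·r/(1+(n−1)r) ≈ 0.7741
Then solve for n' with r_old = 0.7741, r_target = 0.94: n' = 0.94(1 − 0.7741)/[0.7741(1 − 0.94)] = 4.5719
Total items = 4.5719 × 40 = 182.88, rounded up to 183.

183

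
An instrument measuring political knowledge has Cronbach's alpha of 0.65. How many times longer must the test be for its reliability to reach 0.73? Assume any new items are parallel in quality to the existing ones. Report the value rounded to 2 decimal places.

Rearranging the Spearman-Brown formula for n,
n = r_target (1 − r_old) / [ r_old (1 − r_target) ]
n = 0.73 × (1 − 0.65) / [ 0.65 × (1 − 0.73) ]
  = 0.2555 / 0.1755 = 1.4558

1.46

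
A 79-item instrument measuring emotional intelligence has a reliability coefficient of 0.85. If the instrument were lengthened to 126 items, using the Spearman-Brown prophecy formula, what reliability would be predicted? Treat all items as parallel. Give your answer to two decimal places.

Length ratio n = 126/79 = 1.5949
By Spearman-Brown, r_new = n r / (1 + (n − 1) r).
r_new = 1.5949·0.85 / [1 + (1.5949 − 1)·0.85]
r_new = 1.3557 / 1.5057 ≈ 0.9004

0.90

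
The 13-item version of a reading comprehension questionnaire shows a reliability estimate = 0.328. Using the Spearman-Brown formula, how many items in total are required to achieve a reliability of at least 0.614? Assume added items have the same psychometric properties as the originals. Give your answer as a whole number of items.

43

n = [0.614 × 0.672] / [0.328 × 0.386]
  = 0.412608 / 0.126608 = 3.2589
Items needed = n × 13 = 3.2589 × 13 ≈ 42.37 → round up to 43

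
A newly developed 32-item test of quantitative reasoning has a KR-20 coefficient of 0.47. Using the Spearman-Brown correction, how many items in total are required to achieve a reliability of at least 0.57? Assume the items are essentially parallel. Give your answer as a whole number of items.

Spearman-Brown solved for the length factor n:
n = r*(1 − r) / [ r (1 − r*) ]
n = 0.57 × (1 − 0.47) / [ 0.47 × (1 − 0.57) ]
n = 0.3021 / 0.2021 ≈ 1.4948
1.4948 × 32 = 47.83 → 48 items

48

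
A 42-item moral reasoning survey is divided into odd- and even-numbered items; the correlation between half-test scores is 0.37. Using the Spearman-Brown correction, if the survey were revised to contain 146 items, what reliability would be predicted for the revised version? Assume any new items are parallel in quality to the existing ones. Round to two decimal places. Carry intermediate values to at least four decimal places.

First correct the split-half correlation to full-test reliability: r_full = 2 × 0.37 / (1 + 0.37) ≈ 0.5401
Then adjust to 146 items: n = 146/42 = 3.4762
r_new = n·r_full / (1 + (n − 1)·r_full) = 1.8775 / 2.3374 ≈ 0.8032

0.80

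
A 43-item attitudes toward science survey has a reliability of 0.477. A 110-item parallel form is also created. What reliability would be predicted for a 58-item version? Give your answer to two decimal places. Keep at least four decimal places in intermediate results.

0.55

Only the ratio of lengths matters: n = 58/43 = 1.3488
r_{58} = n·r / (1 + (n − 1)·r) = 0.6434 / 1.1664 ≈ 0.5516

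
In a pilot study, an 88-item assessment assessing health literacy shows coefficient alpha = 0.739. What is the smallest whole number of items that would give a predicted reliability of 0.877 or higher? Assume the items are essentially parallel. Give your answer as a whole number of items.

Spearman-Brown solved for the length factor n:
n = r_target (1 − r_old) / [ r_old (1 − r_target) ]
n = 0.877 × (1 − 0.739) / [ 0.739 × (1 − 0.877) ]
  = 0.228897 / 0.090897 = 2.5182
2.5182 × 88 = 221.60 → 222 items

222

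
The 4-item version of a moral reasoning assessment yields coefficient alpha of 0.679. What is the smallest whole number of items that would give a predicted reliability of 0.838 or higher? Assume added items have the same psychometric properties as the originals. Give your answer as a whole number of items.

10

Rearranging the Spearman-Brown formula for n,
n = r*(1 − r) / [ r (1 − r*) ]
n = 0.838 × (1 − 0.679) / [ 0.679 × (1 − 0.838) ]
n = 0.268998 / 0.109998 ≈ 2.4455
Items needed = n × 4 = 2.4455 × 4 ≈ 9.78 → round up to 10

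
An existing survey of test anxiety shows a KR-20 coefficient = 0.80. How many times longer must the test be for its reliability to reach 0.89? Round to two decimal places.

2.02

Spearman-Brown solved for the length factor n:
n = r*(1 − r) / [ r (1 − r*) ]
n = 0.89(1 − 0.80) / [0.80(1 − 0.89)]
  = 0.1780 / 0.0880 = 2.0227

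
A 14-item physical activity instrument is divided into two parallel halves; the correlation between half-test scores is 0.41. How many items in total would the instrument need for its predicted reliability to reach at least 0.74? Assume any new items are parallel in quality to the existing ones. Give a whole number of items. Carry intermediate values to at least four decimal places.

29

r_full = 2(0.41)/(1 + 0.41) = 0.5816
n = r_tgt(1 − r_full) / [r_full(1 − r_tgt)] = 0.74 × 0.4184 / (0.5816 × 0.26) ≈ 2.0475
Required items = 2.0475 × 14 = 28.66, so 29 items.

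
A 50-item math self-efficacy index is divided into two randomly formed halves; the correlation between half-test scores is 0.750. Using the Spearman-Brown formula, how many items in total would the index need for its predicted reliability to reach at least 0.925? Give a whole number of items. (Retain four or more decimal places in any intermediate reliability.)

r_full = 2(0.750)/(1 + 0.750) = 0.8571
Solve Spearman-Brown for n: n = 0.925(1 − 0.8571) / [0.8571(1 − 0.925)] = 2.0563
Required items = 2.0563 × 50 = 102.81, so 103 items.

103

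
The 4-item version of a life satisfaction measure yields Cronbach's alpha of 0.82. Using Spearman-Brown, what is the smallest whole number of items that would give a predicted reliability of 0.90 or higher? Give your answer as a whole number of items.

8

Invert Spearman-Brown to solve for n:
n = r_target (1 − r_old) / [ r_old (1 − r_target) ]
n = 0.90 × (1 − 0.82) / [ 0.82 × (1 − 0.90) ]
  = 0.1620 / 0.0820 = 1.9756
Items needed = n × 4 = 1.9756 × 4 ≈ 7.90 → round up to 8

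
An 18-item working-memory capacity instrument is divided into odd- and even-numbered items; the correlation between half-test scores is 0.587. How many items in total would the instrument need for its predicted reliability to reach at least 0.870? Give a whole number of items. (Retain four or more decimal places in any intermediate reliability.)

43

Corrected full-test reliability: r_full = 2 × 0.587 / (1 + 0.587) ≈ 0.7398
n = r_tgt(1 − r_full) / [r_full(1 − r_tgt)] = 0.870 × 0.2602 / (0.7398 × 0.130) ≈ 2.3538
Required items = 2.3538 × 18 = 42.37, so 43 items.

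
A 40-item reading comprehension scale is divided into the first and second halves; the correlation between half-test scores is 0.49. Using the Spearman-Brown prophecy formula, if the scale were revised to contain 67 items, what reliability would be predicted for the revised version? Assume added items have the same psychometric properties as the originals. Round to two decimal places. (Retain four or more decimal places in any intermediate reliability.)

Spearman-Brown correction (n = 2): r_full = 2·0.49/(1 + 0.49) = 0.6577
Length factor from 40 to 67 items: n = 67/40 = 1.6750
r_new = n·r_full / (1 + (n − 1)·r_full) = 1.1016 / 1.4439 ≈ 0.7629

0.76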